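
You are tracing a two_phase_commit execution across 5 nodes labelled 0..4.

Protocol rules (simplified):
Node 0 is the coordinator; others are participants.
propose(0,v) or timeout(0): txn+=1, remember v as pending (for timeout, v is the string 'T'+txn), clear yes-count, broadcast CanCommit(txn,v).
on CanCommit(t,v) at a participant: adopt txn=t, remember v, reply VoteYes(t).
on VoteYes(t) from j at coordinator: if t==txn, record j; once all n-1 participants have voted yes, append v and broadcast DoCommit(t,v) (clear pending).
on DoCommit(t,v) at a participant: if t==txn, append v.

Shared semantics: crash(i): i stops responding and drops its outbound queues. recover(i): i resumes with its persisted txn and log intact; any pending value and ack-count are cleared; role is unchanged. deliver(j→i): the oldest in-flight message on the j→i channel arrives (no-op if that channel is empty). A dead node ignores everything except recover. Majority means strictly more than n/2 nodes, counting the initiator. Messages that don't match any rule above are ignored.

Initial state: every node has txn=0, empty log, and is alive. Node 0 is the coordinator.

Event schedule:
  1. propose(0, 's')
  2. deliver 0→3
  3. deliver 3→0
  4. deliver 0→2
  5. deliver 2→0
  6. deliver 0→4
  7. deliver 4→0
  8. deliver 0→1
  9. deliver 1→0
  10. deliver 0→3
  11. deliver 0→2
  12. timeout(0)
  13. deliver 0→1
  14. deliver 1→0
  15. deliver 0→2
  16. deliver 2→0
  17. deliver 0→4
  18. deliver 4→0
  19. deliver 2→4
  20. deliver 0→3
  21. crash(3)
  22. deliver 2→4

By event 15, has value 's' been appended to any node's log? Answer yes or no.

yes

after 1 — propose(0,'s'): n0:coor/t1/[-]
after 2 — deliver 0→3: n3:part/t1/[-]
after 3 — deliver 3→0: ·
after 4 — deliver 0→2: n2:part/t1/[-]
after 5 — deliver 2→0: ·
after 6 — deliver 0→4: n4:part/t1/[-]
after 7 — deliver 4→0: ·
after 8 — deliver 0→1: n1:part/t1/[-]
after 9 — deliver 1→0: n0:coor/t1/[s]
after 10 — deliver 0→3: n3:part/t1/[s]
after 11 — deliver 0→2: n2:part/t1/[s]
after 12 — timeout(0): n0:coor/t2/[s]
after 13 — deliver 0→1: n1:part/t1/[s]
after 14 — deliver 1→0: ·
after 15 — deliver 0→2: n2:part/t2/[s]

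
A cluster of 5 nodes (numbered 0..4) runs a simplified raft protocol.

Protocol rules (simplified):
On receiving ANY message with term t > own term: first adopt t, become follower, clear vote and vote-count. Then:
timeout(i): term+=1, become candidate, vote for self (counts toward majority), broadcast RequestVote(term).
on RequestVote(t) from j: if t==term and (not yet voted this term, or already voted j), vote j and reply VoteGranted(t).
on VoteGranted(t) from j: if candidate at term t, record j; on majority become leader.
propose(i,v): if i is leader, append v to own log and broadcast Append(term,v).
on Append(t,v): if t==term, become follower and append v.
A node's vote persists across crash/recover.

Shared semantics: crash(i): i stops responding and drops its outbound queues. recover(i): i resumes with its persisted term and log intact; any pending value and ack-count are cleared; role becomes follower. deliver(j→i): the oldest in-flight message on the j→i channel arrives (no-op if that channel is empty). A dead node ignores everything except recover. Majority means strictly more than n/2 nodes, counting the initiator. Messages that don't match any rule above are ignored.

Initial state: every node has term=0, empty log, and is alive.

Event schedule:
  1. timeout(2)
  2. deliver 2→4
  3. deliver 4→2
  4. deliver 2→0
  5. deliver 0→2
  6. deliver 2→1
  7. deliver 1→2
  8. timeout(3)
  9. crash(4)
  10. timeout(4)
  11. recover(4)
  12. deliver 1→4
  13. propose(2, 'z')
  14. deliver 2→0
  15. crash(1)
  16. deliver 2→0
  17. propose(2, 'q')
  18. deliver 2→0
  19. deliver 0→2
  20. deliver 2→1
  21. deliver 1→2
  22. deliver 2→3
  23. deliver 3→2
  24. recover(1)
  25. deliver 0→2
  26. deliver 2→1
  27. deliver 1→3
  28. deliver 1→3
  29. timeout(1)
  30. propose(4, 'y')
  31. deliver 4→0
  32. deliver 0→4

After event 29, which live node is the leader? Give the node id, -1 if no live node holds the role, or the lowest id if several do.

1. timeout(2):  <2:cand t1 ->
2. deliver 2→4:  <4:foll t1 ->
3. deliver 4→2:  nop
4. deliver 2→0:  <0:foll t1 ->
5. deliver 0→2:  <2:lead t1 ->
6. deliver 2→1:  <1:foll t1 ->
7. deliver 1→2:  nop
8. timeout(3):  <3:cand t1 ->
9. crash(4):  <4:✗foll t1 ->
10. timeout(4):  nop
11. recover(4):  <4:foll t1 ->
12. deliver 1→4:  nop
13. propose(2,'z'):  <2:lead t1 z>
14. deliver 2→0:  <0:foll t1 z>
15. crash(1):  <1:✗foll t1 ->
16. deliver 2→0:  nop
17. propose(2,'q'):  <2:lead t1 z,q>
18. deliver 2→0:  <0:foll t1 z,q>
19. deliver 0→2:  nop
20. deliver 2→1:  nop
21. deliver 1→2:  nop
22. deliver 2→3:  nop
23. deliver 3→2:  nop
24. recover(1):  <1:foll t1 ->
25. deliver 0→2:  nop
26. deliver 2→1:  <1:foll t1 z>
27. deliver 1→3:  nop
28. deliver 1→3:  nop
29. timeout(1):  <1:cand t2 z>

2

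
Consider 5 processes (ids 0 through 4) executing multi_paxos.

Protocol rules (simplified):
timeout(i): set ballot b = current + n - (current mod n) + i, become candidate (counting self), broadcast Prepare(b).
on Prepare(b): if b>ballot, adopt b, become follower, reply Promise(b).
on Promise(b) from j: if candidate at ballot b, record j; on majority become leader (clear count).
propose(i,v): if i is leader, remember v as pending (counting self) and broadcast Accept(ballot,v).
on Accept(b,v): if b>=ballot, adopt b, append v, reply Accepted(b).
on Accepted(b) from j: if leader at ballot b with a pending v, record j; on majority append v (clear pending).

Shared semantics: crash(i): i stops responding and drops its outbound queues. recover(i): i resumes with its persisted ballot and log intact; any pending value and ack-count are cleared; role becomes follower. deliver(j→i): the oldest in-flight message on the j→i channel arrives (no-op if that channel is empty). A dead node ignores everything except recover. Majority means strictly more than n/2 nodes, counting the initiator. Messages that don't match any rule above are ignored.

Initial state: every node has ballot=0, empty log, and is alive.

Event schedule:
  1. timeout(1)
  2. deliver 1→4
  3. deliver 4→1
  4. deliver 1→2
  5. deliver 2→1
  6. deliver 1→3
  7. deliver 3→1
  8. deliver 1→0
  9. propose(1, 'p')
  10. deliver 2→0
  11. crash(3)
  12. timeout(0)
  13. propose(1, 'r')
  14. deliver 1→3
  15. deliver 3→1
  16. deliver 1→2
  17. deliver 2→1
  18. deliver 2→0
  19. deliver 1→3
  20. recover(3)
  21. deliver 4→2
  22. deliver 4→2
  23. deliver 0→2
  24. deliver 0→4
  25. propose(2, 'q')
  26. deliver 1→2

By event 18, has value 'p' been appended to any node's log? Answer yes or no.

yes

1. timeout(1):  <1:cand b6 ->
2. deliver 1→4:  <4:foll b6 ->
3. deliver 4→1:  nop
4. deliver 1→2:  <2:foll b6 ->
5. deliver 2→1:  <1:lead b6 ->
6. deliver 1→3:  <3:foll b6 ->
7. deliver 3→1:  nop
8. deliver 1→0:  <0:foll b6 ->
9. propose(1,'p'):  nop
10. deliver 2→0:  nop
11. crash(3):  <3:✗foll b6 ->
12. timeout(0):  <0:cand b10 ->
13. propose(1,'r'):  nop
14. deliver 1→3:  nop
15. deliver 3→1:  nop
16. deliver 1→2:  <2:foll b6 p>
17. deliver 2→1:  nop
18. deliver 2→0:  nop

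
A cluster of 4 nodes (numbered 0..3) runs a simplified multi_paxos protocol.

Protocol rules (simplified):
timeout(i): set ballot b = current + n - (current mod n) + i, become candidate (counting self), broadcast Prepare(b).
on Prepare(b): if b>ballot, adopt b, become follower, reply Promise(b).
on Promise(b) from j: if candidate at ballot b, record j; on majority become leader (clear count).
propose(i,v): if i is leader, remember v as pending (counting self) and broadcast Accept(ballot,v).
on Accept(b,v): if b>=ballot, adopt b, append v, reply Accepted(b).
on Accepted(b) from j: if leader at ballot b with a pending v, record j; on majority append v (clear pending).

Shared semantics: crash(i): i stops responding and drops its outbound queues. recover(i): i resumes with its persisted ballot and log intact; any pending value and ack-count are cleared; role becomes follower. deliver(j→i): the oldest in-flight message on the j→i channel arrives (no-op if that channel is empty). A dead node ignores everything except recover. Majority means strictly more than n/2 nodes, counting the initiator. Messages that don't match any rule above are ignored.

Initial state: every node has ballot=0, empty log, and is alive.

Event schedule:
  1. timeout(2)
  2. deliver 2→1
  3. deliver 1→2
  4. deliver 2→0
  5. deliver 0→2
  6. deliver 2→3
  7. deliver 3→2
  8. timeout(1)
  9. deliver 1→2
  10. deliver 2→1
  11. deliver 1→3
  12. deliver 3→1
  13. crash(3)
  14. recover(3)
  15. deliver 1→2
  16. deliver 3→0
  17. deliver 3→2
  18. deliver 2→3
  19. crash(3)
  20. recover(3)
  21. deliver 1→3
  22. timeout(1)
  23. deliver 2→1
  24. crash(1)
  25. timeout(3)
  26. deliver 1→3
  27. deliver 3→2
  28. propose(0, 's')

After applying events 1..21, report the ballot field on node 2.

9

[1] timeout(2) → N2(cand b6 [-])
[2] deliver 2→1 → N1(foll b6 [-])
[3] deliver 1→2 → ∅
[4] deliver 2→0 → N0(foll b6 [-])
[5] deliver 0→2 → N2(lead b6 [-])
[6] deliver 2→3 → N3(foll b6 [-])
[7] deliver 3→2 → ∅
[8] timeout(1) → N1(cand b9 [-])
[9] deliver 1→2 → N2(foll b9 [-])
[10] deliver 2→1 → ∅
[11] deliver 1→3 → N3(foll b9 [-])
[12] deliver 3→1 → N1(lead b9 [-])
[13] crash(3) → N3(✗foll b9 [-])
[14] recover(3) → N3(foll b9 [-])
[15] deliver 1→2 → ∅
[16] deliver 3→0 → ∅
[17] deliver 3→2 → ∅
[18] deliver 2→3 → ∅
[19] crash(3) → N3(✗foll b9 [-])
[20] recover(3) → N3(foll b9 [-])
[21] deliver 1→3 → ∅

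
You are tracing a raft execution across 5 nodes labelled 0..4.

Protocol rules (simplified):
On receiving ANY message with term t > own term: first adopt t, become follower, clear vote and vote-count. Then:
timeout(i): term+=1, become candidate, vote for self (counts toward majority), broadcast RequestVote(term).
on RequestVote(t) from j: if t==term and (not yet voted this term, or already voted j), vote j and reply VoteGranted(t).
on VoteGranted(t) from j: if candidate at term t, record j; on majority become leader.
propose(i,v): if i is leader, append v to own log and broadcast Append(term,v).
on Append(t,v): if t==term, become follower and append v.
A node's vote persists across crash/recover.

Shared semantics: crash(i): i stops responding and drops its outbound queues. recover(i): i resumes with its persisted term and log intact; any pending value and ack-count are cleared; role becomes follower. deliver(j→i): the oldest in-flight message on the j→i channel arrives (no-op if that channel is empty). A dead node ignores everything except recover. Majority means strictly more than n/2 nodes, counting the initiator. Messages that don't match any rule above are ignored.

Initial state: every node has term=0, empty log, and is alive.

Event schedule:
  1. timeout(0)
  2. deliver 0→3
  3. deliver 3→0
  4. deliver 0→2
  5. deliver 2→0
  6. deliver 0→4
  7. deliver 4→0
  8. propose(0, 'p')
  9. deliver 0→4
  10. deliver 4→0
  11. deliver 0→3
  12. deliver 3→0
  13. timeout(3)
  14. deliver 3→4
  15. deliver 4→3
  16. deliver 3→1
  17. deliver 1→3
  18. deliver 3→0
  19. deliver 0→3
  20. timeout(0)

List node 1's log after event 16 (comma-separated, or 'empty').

[1] timeout(0) → N0(cand t1 [-])
[2] deliver 0→3 → N3(foll t1 [-])
[3] deliver 3→0 → ∅
[4] deliver 0→2 → N2(foll t1 [-])
[5] deliver 2→0 → N0(lead t1 [-])
[6] deliver 0→4 → N4(foll t1 [-])
[7] deliver 4→0 → ∅
[8] propose(0,'p') → N0(lead t1 [p])
[9] deliver 0→4 → N4(foll t1 [p])
[10] deliver 4→0 → ∅
[11] deliver 0→3 → N3(foll t1 [p])
[12] deliver 3→0 → ∅
[13] timeout(3) → N3(cand t2 [p])
[14] deliver 3→4 → N4(foll t2 [p])
[15] deliver 4→3 → ∅
[16] deliver 3→1 → N1(foll t2 [-])

empty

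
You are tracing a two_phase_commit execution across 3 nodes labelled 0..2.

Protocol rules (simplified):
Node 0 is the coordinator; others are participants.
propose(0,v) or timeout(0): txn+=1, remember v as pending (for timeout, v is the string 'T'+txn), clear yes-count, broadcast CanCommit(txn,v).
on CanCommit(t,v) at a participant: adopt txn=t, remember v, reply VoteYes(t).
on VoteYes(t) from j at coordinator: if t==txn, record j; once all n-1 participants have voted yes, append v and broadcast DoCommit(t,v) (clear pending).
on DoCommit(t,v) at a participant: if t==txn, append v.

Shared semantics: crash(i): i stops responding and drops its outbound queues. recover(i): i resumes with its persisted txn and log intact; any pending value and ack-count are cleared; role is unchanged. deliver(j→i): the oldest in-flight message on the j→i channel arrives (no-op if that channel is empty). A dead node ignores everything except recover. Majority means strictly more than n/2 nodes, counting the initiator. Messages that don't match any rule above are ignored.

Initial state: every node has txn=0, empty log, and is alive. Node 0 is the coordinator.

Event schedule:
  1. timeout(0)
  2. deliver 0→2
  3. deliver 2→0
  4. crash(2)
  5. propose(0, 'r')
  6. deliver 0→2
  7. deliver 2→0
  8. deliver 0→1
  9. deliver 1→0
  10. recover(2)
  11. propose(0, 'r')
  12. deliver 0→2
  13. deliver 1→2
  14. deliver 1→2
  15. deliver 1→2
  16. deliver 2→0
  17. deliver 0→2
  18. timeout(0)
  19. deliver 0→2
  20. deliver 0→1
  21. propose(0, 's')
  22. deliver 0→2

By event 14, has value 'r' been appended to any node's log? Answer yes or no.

[1] timeout(0) → N0(coor t1 [-])
[2] deliver 0→2 → N2(part t1 [-])
[3] deliver 2→0 → ∅
[4] crash(2) → N2(✗part t1 [-])
[5] propose(0,'r') → N0(coor t2 [-])
[6] deliver 0→2 → ∅
[7] deliver 2→0 → ∅
[8] deliver 0→1 → N1(part t1 [-])
[9] deliver 1→0 → ∅
[10] recover(2) → N2(part t1 [-])
[11] propose(0,'r') → N0(coor t3 [-])
[12] deliver 0→2 → N2(part t2 [-])
[13] deliver 1→2 → ∅
[14] deliver 1→2 → ∅

no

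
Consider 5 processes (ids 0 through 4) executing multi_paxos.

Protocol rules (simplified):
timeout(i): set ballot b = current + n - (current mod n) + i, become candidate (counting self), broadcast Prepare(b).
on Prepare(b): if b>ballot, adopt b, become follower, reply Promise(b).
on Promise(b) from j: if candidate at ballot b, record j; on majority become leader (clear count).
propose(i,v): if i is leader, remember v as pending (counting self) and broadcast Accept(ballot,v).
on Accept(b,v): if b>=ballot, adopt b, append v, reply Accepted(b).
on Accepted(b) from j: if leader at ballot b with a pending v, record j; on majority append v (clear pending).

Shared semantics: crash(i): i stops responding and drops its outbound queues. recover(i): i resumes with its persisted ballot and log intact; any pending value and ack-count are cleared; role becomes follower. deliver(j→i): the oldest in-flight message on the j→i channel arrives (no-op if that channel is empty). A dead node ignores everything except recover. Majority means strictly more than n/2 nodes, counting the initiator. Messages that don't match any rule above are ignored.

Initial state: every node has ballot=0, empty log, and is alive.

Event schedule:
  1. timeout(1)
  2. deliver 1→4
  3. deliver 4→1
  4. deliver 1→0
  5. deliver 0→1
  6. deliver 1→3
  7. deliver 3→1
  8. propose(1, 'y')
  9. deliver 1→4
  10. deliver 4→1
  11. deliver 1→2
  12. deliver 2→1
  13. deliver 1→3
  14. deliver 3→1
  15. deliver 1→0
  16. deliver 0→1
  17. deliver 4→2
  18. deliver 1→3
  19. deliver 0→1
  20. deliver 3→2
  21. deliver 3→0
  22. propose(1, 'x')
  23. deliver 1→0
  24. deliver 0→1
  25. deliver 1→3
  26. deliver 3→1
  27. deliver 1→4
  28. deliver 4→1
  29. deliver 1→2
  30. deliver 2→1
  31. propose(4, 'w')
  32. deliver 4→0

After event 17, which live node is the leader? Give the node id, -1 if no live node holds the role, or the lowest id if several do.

1

e1 timeout(1): 1[cand,b=6,-]
e2 deliver 1→4: 4[foll,b=6,-]
e3 deliver 4→1: ·
e4 deliver 1→0: 0[foll,b=6,-]
e5 deliver 0→1: 1[lead,b=6,-]
e6 deliver 1→3: 3[foll,b=6,-]
e7 deliver 3→1: ·
e8 propose(1,'y'): ·
e9 deliver 1→4: 4[foll,b=6,y]
e10 deliver 4→1: ·
e11 deliver 1→2: 2[foll,b=6,-]
e12 deliver 2→1: ·
e13 deliver 1→3: 3[foll,b=6,y]
e14 deliver 3→1: 1[lead,b=6,y]
e15 deliver 1→0: 0[foll,b=6,y]
e16 deliver 0→1: ·
e17 deliver 4→2: ·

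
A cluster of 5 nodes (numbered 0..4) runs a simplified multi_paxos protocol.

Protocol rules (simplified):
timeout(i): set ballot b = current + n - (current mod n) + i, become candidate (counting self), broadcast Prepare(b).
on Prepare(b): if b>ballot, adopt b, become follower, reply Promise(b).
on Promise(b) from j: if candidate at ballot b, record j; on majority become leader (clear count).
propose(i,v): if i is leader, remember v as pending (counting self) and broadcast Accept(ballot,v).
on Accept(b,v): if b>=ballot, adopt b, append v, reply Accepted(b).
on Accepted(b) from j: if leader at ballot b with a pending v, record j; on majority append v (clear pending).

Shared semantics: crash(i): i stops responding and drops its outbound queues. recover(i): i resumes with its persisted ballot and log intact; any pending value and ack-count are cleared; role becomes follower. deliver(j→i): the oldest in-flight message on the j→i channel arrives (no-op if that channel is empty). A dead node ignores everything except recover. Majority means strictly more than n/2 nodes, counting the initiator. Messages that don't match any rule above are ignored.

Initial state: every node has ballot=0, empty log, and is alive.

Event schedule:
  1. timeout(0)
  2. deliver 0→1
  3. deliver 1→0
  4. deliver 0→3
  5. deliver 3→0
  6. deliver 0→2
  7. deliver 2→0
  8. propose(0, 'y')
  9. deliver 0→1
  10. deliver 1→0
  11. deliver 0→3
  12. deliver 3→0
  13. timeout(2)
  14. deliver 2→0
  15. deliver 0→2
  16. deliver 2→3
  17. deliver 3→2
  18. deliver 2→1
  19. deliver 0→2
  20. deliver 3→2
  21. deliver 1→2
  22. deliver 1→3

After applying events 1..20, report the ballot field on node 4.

0

[1] timeout(0) → N0(cand b5 [-])
[2] deliver 0→1 → N1(foll b5 [-])
[3] deliver 1→0 → ∅
[4] deliver 0→3 → N3(foll b5 [-])
[5] deliver 3→0 → N0(lead b5 [-])
[6] deliver 0→2 → N2(foll b5 [-])
[7] deliver 2→0 → ∅
[8] propose(0,'y') → ∅
[9] deliver 0→1 → N1(foll b5 [y])
[10] deliver 1→0 → ∅
[11] deliver 0→3 → N3(foll b5 [y])
[12] deliver 3→0 → N0(lead b5 [y])
[13] timeout(2) → N2(cand b12 [-])
[14] deliver 2→0 → N0(foll b12 [y])
[15] deliver 0→2 → ∅
[16] deliver 2→3 → N3(foll b12 [y])
[17] deliver 3→2 → ∅
[18] deliver 2→1 → N1(foll b12 [y])
[19] deliver 0→2 → N2(lead b12 [-])
[20] deliver 3→2 → ∅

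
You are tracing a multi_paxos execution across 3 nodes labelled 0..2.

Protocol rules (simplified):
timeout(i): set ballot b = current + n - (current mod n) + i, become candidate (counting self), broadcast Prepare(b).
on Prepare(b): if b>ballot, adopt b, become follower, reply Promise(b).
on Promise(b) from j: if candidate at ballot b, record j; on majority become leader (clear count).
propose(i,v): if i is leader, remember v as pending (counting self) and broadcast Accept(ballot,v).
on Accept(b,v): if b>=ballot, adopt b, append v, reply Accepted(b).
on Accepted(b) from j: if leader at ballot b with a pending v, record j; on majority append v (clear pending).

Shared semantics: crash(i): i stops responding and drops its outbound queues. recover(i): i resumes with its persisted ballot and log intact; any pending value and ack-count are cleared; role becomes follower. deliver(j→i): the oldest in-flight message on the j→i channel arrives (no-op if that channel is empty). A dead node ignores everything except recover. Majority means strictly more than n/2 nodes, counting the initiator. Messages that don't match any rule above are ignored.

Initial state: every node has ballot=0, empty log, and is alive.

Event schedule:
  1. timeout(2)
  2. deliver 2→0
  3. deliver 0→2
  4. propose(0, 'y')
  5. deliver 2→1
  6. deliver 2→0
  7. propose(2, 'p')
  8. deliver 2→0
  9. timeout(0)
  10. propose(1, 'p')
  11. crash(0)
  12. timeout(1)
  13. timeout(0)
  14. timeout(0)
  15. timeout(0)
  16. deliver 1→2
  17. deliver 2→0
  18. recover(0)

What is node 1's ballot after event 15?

[1] timeout(2) → N2(cand b5 [-])
[2] deliver 2→0 → N0(foll b5 [-])
[3] deliver 0→2 → N2(lead b5 [-])
[4] propose(0,'y') → ∅
[5] deliver 2→1 → N1(foll b5 [-])
[6] deliver 2→0 → ∅
[7] propose(2,'p') → ∅
[8] deliver 2→0 → N0(foll b5 [p])
[9] timeout(0) → N0(cand b6 [p])
[10] propose(1,'p') → ∅
[11] crash(0) → N0(✗cand b6 [p])
[12] timeout(1) → N1(cand b7 [-])
[13] timeout(0) → ∅
[14] timeout(0) → ∅
[15] timeout(0) → ∅

7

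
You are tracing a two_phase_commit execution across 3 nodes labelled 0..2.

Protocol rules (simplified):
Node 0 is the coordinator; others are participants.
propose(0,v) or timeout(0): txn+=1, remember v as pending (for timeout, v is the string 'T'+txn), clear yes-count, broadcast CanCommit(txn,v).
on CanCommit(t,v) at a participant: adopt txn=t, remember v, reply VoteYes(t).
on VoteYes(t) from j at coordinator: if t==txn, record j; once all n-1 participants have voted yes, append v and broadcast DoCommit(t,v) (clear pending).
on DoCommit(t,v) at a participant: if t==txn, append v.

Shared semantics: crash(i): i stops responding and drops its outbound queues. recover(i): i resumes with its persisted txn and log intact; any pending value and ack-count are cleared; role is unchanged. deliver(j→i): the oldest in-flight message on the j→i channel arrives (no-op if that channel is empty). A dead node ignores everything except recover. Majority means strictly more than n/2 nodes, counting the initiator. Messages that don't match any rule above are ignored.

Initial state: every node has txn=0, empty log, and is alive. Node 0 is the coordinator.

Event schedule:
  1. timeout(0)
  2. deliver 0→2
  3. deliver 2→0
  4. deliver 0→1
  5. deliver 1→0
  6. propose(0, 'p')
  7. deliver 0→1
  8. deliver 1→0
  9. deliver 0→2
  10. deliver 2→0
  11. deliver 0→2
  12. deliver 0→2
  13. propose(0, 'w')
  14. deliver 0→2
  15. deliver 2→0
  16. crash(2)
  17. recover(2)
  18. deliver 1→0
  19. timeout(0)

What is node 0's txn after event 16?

after 1 — timeout(0): n0:coor/t1/[-]
after 2 — deliver 0→2: n2:part/t1/[-]
after 3 — deliver 2→0: ·
after 4 — deliver 0→1: n1:part/t1/[-]
after 5 — deliver 1→0: n0:coor/t1/[T1]
after 6 — propose(0,'p'): n0:coor/t2/[T1]
after 7 — deliver 0→1: n1:part/t1/[T1]
after 8 — deliver 1→0: ·
after 9 — deliver 0→2: n2:part/t1/[T1]
after 10 — deliver 2→0: ·
after 11 — deliver 0→2: n2:part/t2/[T1]
after 12 — deliver 0→2: ·
after 13 — propose(0,'w'): n0:coor/t3/[T1]
after 14 — deliver 0→2: n2:part/t3/[T1]
after 15 — deliver 2→0: ·
after 16 — crash(2): n2:✗part/t3/[T1]

3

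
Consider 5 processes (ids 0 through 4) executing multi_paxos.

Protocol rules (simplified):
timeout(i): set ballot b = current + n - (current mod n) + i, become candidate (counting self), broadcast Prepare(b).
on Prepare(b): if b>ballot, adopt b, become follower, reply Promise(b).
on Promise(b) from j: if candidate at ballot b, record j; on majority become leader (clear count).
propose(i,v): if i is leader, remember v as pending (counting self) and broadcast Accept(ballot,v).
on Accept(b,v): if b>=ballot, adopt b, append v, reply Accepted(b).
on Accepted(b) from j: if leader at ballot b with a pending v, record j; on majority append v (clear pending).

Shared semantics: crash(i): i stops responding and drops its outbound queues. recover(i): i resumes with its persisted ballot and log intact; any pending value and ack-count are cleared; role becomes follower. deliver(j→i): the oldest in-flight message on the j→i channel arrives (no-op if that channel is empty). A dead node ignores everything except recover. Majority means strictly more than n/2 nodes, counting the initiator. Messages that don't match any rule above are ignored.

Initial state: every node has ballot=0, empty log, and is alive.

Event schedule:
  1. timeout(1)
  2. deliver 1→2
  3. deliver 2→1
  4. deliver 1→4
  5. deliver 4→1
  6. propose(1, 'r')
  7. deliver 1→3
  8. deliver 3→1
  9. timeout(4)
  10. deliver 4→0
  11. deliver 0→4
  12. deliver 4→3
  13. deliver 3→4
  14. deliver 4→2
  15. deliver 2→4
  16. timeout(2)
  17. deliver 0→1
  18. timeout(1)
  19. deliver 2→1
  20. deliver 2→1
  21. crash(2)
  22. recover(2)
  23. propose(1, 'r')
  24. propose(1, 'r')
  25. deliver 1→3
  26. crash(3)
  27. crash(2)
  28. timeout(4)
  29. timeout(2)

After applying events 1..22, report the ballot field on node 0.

14

after 1 — timeout(1): n1:cand/b6/[-]
after 2 — deliver 1→2: n2:foll/b6/[-]
after 3 — deliver 2→1: ·
after 4 — deliver 1→4: n4:foll/b6/[-]
after 5 — deliver 4→1: n1:lead/b6/[-]
after 6 — propose(1,'r'): ·
after 7 — deliver 1→3: n3:foll/b6/[-]
after 8 — deliver 3→1: ·
after 9 — timeout(4): n4:cand/b14/[-]
after 10 — deliver 4→0: n0:foll/b14/[-]
after 11 — deliver 0→4: ·
after 12 — deliver 4→3: n3:foll/b14/[-]
after 13 — deliver 3→4: n4:lead/b14/[-]
after 14 — deliver 4→2: n2:foll/b14/[-]
after 15 — deliver 2→4: ·
after 16 — timeout(2): n2:cand/b17/[-]
after 17 — deliver 0→1: ·
after 18 — timeout(1): n1:cand/b11/[-]
after 19 — deliver 2→1: n1:foll/b17/[-]
after 20 — deliver 2→1: ·
after 21 — crash(2): n2:✗cand/b17/[-]
after 22 — recover(2): n2:foll/b17/[-]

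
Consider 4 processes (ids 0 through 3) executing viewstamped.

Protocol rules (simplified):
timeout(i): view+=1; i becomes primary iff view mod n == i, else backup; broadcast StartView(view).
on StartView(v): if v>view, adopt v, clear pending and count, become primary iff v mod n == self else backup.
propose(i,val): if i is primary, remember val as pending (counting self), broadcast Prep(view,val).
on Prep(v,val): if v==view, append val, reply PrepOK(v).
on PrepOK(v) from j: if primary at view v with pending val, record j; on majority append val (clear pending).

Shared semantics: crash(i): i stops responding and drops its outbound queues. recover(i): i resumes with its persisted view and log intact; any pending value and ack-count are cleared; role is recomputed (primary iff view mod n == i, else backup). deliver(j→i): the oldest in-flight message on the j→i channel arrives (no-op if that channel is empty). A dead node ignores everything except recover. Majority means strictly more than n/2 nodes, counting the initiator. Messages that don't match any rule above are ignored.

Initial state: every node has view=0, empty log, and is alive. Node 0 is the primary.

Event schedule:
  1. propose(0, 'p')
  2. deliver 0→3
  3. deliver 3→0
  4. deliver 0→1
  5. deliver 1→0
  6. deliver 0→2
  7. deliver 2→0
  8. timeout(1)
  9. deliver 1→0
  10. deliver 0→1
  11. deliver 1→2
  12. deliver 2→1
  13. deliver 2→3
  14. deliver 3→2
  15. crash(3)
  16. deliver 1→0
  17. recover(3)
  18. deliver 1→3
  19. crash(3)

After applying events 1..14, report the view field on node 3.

0

e1 propose(0,'p'): ·
e2 deliver 0→3: 3[back,v=0,p]
e3 deliver 3→0: ·
e4 deliver 0→1: 1[back,v=0,p]
e5 deliver 1→0: 0[prim,v=0,p]
e6 deliver 0→2: 2[back,v=0,p]
e7 deliver 2→0: ·
e8 timeout(1): 1[prim,v=1,p]
e9 deliver 1→0: 0[back,v=1,p]
e10 deliver 0→1: ·
e11 deliver 1→2: 2[back,v=1,p]
e12 deliver 2→1: ·
e13 deliver 2→3: ·
e14 deliver 3→2: ·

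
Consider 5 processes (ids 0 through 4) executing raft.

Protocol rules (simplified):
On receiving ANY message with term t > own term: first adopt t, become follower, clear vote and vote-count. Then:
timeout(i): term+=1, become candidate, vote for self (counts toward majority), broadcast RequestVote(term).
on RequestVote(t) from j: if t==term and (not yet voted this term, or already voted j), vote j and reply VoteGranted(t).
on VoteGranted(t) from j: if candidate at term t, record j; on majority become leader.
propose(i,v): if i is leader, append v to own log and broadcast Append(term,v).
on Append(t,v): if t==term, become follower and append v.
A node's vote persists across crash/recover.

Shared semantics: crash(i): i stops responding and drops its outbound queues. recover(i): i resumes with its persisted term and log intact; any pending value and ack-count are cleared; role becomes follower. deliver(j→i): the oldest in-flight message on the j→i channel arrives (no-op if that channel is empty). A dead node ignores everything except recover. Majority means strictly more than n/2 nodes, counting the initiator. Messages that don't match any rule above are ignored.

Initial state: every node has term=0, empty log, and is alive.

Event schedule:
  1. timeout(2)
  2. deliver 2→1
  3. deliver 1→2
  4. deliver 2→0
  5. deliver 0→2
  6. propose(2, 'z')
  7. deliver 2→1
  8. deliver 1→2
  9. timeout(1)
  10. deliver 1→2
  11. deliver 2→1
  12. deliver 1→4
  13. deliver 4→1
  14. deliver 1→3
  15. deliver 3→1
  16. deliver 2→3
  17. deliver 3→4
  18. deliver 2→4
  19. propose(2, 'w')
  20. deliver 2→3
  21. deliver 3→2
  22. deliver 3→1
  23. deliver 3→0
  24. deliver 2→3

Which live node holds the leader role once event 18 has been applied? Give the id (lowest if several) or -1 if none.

1

e1 timeout(2): 2[cand,t=1,-]
e2 deliver 2→1: 1[foll,t=1,-]
e3 deliver 1→2: ·
e4 deliver 2→0: 0[foll,t=1,-]
e5 deliver 0→2: 2[lead,t=1,-]
e6 propose(2,'z'): 2[lead,t=1,z]
e7 deliver 2→1: 1[foll,t=1,z]
e8 deliver 1→2: ·
e9 timeout(1): 1[cand,t=2,z]
e10 deliver 1→2: 2[foll,t=2,z]
e11 deliver 2→1: ·
e12 deliver 1→4: 4[foll,t=2,-]
e13 deliver 4→1: 1[lead,t=2,z]
e14 deliver 1→3: 3[foll,t=2,-]
e15 deliver 3→1: ·
e16 deliver 2→3: ·
e17 deliver 3→4: ·
e18 deliver 2→4: ·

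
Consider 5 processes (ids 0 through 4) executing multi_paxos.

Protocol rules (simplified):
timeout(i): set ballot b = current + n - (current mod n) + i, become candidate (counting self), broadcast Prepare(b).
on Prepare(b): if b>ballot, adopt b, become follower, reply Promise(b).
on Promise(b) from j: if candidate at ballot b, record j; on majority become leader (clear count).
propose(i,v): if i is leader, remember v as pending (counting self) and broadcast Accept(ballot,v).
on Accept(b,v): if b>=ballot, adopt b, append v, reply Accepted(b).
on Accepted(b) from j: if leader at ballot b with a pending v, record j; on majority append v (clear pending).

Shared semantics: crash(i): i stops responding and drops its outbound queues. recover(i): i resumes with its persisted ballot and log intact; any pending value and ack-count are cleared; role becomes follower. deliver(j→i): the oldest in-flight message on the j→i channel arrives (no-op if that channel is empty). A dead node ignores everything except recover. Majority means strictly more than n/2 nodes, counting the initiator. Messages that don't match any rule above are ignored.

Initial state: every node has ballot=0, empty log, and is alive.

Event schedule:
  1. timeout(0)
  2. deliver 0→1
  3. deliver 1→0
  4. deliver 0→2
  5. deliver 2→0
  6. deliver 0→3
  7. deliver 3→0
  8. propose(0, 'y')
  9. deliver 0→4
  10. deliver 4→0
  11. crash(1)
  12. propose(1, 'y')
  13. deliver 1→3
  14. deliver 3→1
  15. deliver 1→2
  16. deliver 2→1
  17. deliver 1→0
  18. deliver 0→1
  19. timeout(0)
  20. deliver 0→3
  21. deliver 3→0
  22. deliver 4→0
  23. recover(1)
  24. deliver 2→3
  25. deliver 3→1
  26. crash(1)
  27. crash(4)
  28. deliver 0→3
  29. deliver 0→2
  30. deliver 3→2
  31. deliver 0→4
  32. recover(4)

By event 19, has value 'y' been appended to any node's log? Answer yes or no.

no

e1 timeout(0): 0[cand,b=5,-]
e2 deliver 0→1: 1[foll,b=5,-]
e3 deliver 1→0: ·
e4 deliver 0→2: 2[foll,b=5,-]
e5 deliver 2→0: 0[lead,b=5,-]
e6 deliver 0→3: 3[foll,b=5,-]
e7 deliver 3→0: ·
e8 propose(0,'y'): ·
e9 deliver 0→4: 4[foll,b=5,-]
e10 deliver 4→0: ·
e11 crash(1): 1[✗foll,b=5,-]
e12 propose(1,'y'): ·
e13 deliver 1→3: ·
e14 deliver 3→1: ·
e15 deliver 1→2: ·
e16 deliver 2→1: ·
e17 deliver 1→0: ·
e18 deliver 0→1: ·
e19 timeout(0): 0[cand,b=10,-]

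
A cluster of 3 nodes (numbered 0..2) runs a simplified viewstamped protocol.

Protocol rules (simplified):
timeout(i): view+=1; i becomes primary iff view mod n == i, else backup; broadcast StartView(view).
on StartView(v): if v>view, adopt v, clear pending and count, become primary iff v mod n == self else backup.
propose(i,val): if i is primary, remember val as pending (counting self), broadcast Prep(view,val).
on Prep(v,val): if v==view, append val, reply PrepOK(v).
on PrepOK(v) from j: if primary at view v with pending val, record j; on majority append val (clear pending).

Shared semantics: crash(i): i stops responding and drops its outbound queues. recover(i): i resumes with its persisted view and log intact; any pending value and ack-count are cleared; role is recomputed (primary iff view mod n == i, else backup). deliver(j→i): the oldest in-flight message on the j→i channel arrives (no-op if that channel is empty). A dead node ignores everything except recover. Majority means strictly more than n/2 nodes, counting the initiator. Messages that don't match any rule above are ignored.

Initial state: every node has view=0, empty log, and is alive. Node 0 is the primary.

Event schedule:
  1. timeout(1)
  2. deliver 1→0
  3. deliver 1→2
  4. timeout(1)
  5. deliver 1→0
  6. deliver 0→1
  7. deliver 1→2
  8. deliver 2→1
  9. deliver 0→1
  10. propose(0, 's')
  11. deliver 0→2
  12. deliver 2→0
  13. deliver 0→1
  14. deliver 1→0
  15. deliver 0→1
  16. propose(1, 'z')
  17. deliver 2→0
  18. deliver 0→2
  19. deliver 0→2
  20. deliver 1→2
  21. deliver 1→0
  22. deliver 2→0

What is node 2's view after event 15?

after 1 — timeout(1): n1:prim/v1/[-]
after 2 — deliver 1→0: n0:back/v1/[-]
after 3 — deliver 1→2: n2:back/v1/[-]
after 4 — timeout(1): n1:back/v2/[-]
after 5 — deliver 1→0: n0:back/v2/[-]
after 6 — deliver 0→1: ·
after 7 — deliver 1→2: n2:prim/v2/[-]
after 8 — deliver 2→1: ·
after 9 — deliver 0→1: ·
after 10 — propose(0,'s'): ·
after 11 — deliver 0→2: ·
after 12 — deliver 2→0: ·
after 13 — deliver 0→1: ·
after 14 — deliver 1→0: ·
after 15 — deliver 0→1: ·

2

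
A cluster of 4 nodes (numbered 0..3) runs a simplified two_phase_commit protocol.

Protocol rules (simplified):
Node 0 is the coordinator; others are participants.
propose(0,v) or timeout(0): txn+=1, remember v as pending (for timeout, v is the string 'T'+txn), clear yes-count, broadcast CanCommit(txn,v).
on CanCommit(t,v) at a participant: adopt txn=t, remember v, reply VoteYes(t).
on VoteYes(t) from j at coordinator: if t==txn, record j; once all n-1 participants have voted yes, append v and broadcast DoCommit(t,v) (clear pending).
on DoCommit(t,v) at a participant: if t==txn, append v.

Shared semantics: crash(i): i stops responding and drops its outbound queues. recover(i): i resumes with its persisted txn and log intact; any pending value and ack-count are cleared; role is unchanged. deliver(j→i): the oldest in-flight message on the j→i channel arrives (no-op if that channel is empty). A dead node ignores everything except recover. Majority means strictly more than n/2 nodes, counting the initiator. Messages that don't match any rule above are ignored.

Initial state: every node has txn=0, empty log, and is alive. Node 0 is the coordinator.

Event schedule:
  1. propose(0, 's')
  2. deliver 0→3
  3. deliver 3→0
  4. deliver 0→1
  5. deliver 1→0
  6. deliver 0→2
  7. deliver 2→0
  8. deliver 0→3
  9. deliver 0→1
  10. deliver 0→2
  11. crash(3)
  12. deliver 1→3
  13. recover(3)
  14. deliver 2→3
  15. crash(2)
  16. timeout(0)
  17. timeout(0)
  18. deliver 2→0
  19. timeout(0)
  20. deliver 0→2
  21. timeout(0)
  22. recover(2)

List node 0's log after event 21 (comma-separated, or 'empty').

s

[1] propose(0,'s') → N0(coor t1 [-])
[2] deliver 0→3 → N3(part t1 [-])
[3] deliver 3→0 → ∅
[4] deliver 0→1 → N1(part t1 [-])
[5] deliver 1→0 → ∅
[6] deliver 0→2 → N2(part t1 [-])
[7] deliver 2→0 → N0(coor t1 [s])
[8] deliver 0→3 → N3(part t1 [s])
[9] deliver 0→1 → N1(part t1 [s])
[10] deliver 0→2 → N2(part t1 [s])
[11] crash(3) → N3(✗part t1 [s])
[12] deliver 1→3 → ∅
[13] recover(3) → N3(part t1 [s])
[14] deliver 2→3 → ∅
[15] crash(2) → N2(✗part t1 [s])
[16] timeout(0) → N0(coor t2 [s])
[17] timeout(0) → N0(coor t3 [s])
[18] deliver 2→0 → ∅
[19] timeout(0) → N0(coor t4 [s])
[20] deliver 0→2 → ∅
[21] timeout(0) → N0(coor t5 [s])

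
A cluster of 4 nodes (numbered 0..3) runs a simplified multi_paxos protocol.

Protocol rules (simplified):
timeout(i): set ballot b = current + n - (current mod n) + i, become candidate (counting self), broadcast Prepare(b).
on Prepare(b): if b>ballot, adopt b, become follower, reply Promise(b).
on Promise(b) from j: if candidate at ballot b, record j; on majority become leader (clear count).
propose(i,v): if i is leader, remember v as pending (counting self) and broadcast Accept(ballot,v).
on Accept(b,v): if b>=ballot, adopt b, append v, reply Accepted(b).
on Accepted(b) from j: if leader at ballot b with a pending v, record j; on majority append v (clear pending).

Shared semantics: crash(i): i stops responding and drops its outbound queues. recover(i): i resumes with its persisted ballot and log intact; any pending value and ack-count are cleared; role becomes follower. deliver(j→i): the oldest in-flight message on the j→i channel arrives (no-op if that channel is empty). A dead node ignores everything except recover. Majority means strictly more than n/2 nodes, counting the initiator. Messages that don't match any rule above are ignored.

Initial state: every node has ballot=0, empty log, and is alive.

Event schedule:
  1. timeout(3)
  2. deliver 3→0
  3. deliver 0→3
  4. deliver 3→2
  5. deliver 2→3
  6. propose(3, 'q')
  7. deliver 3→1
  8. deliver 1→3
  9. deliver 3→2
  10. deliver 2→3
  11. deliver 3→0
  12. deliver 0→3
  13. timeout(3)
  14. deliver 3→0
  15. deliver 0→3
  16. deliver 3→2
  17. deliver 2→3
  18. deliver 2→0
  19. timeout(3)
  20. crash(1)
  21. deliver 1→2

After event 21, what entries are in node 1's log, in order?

1. timeout(3):  <3:cand b7 ->
2. deliver 3→0:  <0:foll b7 ->
3. deliver 0→3:  nop
4. deliver 3→2:  <2:foll b7 ->
5. deliver 2→3:  <3:lead b7 ->
6. propose(3,'q'):  nop
7. deliver 3→1:  <1:foll b7 ->
8. deliver 1→3:  nop
9. deliver 3→2:  <2:foll b7 q>
10. deliver 2→3:  nop
11. deliver 3→0:  <0:foll b7 q>
12. deliver 0→3:  <3:lead b7 q>
13. timeout(3):  <3:cand b11 q>
14. deliver 3→0:  <0:foll b11 q>
15. deliver 0→3:  nop
16. deliver 3→2:  <2:foll b11 q>
17. deliver 2→3:  <3:lead b11 q>
18. deliver 2→0:  nop
19. timeout(3):  <3:cand b15 q>
20. crash(1):  <1:✗foll b7 ->
21. deliver 1→2:  nop

empty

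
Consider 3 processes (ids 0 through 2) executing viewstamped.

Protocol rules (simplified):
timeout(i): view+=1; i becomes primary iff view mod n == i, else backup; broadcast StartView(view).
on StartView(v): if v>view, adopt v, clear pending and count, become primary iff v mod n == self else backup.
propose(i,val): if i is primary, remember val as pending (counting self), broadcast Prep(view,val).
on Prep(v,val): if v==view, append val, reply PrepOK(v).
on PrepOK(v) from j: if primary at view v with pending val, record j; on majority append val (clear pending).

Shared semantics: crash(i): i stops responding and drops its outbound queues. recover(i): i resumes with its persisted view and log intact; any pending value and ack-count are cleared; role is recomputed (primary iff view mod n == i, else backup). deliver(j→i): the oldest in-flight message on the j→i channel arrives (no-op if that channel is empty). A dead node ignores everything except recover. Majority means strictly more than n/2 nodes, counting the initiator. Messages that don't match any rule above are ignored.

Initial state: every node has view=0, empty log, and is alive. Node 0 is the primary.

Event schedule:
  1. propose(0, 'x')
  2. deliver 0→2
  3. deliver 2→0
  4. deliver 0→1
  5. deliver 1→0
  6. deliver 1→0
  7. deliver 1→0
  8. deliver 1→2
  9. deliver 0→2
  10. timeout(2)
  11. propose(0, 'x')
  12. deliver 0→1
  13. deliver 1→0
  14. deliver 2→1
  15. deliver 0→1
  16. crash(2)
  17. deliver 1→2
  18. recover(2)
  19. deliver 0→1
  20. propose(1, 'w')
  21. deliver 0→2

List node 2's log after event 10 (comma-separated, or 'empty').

x

after 1 — propose(0,'x'): ·
after 2 — deliver 0→2: n2:back/v0/[x]
after 3 — deliver 2→0: n0:prim/v0/[x]
after 4 — deliver 0→1: n1:back/v0/[x]
after 5 — deliver 1→0: ·
after 6 — deliver 1→0: ·
after 7 — deliver 1→0: ·
after 8 — deliver 1→2: ·
after 9 — deliver 0→2: ·
after 10 — timeout(2): n2:back/v1/[x]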